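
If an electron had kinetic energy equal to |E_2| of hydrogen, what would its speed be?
1.09e+06 m/s (or 0.36487% of c)

The binding energy at n = 2 for hydrogen is:
E_2 = -13.6057/2² = -3.4014250 eV
|E_2| = 3.4014250 eV

Convert to Joules:
KE = 3.4014250 eV × (1.602177 × 10⁻¹⁹ J/eV) = 5.4497e-19 J

Using KE = ½mv²:
v = √(2·KE/m_e)
v = √(2 × 5.4497e-19 J / 9.10938 × 10⁻³¹ kg)
v = 1.09e+06 m/s

This is approximately 0.36487% the speed of light.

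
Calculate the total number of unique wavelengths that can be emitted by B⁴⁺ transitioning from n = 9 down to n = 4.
15

The electron can occupy levels n = 4, 5, ..., 9 during de-excitation — that is m = 9 - 4 + 1 = 6 distinct levels.

The number of distinct spectral lines equals the number of ways to choose 2 of these m levels (each pair gives one possible emission transition):

Number of lines = m(m-1)/2 = 6×5/2 = 15

These correspond to all possible transitions between the 6 levels:
9 → 8, 9 → 7, 9 → 6, 9 → 5, 9 → 4, 8 → 7, 8 → 6, 8 → 5...

Each transition produces a photon with a unique energy (and thus wavelength). This count does not depend on Z.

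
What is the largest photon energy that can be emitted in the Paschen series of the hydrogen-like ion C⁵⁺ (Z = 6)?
54.423 eV

The series limit corresponds to the transition from n = ∞ to n = 3.
This is the highest energy (shortest wavelength) transition in the Paschen series.

E_∞ = 0 eV
E_3 = -13.6057 × 6² / 3² = -54.423 eV

Energy at series limit:
ΔE = E_∞ - E_3 = 0 - (-54.423) = 54.423 eV

This energy equals the ionization energy from the n = 3 state of C⁵⁺.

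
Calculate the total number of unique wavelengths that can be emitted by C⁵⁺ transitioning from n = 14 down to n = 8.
21

The electron can occupy levels n = 8, 9, ..., 14 during de-excitation — that is m = 14 - 8 + 1 = 7 distinct levels.

The number of distinct spectral lines equals the number of ways to choose 2 of these m levels (each pair gives one possible emission transition):

Number of lines = m(m-1)/2 = 7×6/2 = 21

These correspond to all possible transitions between the 7 levels:
14 → 13, 14 → 12, 14 → 11, 14 → 10, 14 → 9, 14 → 8, 13 → 12, 13 → 11...

Each transition produces a photon with a unique energy (and thus wavelength). This count does not depend on Z.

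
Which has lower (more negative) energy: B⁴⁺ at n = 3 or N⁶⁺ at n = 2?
N⁶⁺ at n = 2 (E = -166.669825 eV)

Using E_n = -13.6057 Z² / n² eV:

B⁴⁺ (Z = 5) at n = 3:
E = -13.6057 × 5² / 3² = -13.6057 × 25 / 9 = -37.793611111 eV

N⁶⁺ (Z = 7) at n = 2:
E = -13.6057 × 7² / 2² = -13.6057 × 49 / 4 = -166.669825000 eV

Since -166.669825000 eV < -37.793611111 eV,
N⁶⁺ at n = 2 is more tightly bound (requires more energy to ionize).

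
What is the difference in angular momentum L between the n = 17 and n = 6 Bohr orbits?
1.16e-33 J·s (or 11ℏ)

In the Bohr model, L_n = nℏ where ℏ = 1.0546e-34 J·s.

L_17 = 17ℏ = 1.7928e-33 J·s
L_6 = 6ℏ = 6.3276e-34 J·s

ΔL = L_17 - L_6 = (17 - 6)ℏ = 11ℏ
ΔL = 11 × 1.0546e-34 J·s = 1.16e-33 J·s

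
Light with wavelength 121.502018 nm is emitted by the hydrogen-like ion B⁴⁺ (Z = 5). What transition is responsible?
n = 10 → n = 5

First, find the photon energy from the wavelength (hc = 1239.84 eV·nm):
E = hc/λ = 1239.84 eV·nm / 121.502018 nm = 10.204275 eV

The energy levels of B⁴⁺ satisfy E_n = -13.6057 × 5² / n² eV, so an emission n_i → n_f releases
ΔE = 13.6057 × 5² × (1/n_f² − 1/n_i²) eV.

Setting ΔE equal to the photon energy:
1/n_f² − 1/n_i² = 10.204275 / (13.6057 × 5²) = 0.030000000

Since 1/n_i² must be positive, we need 1/n_f² > 0.030000000, i.e. n_f ≤ 5. For each allowed n_f, solve n_i = (1/n_f² − 0.030000000)^(−1/2) and check whether it is a whole number:
  n_f = 1: 1/n_i² = 1.000000000 − 0.030000000 = 0.970000000 → n_i = 1.015  (not an integer) ✗
  n_f = 2: 1/n_i² = 0.250000000 − 0.030000000 = 0.220000000 → n_i = 2.132  (not an integer) ✗
  n_f = 3: 1/n_i² = 0.111111111 − 0.030000000 = 0.081111111 → n_i = 3.511  (not an integer) ✗
  n_f = 4: 1/n_i² = 0.062500000 − 0.030000000 = 0.032500000 → n_i = 5.547  (not an integer) ✗
  n_f = 5: 1/n_i² = 0.040000000 − 0.030000000 = 0.010000000 → n_i = 10.000  → integer, n_i = 10 ✓

Only n_f = 5 gives an integer upper level, n_i = 10.

The transition is from n = 10 to n = 5 (emission).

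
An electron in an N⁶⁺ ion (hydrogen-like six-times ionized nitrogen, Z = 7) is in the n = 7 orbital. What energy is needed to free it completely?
13.60570 eV

The ionization energy is the energy needed to remove the electron completely (n → ∞).

For a hydrogen-like ion with Z = 7, E_n = -13.6057 Z² / n² eV.

At n = 7: E_7 = -13.6057 × 7² / 7² = -13.60570000 eV
At n = ∞: E_∞ = 0 eV

Ionization energy = E_∞ - E_7 = 0 - (-13.60570000) = 13.60570000 eV
Ionization energy ≈ 13.60570 eV

This is also called the binding energy of the electron in state n = 7.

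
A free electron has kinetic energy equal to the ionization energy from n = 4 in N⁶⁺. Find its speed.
3.83e+06 m/s (or 1.277% of c)

The binding energy at n = 4 for N⁶⁺ is:
E_4 = -13.6057 × 7²/4² = -41.66746 eV
|E_4| = 41.66746 eV

Convert to Joules:
KE = 41.66746 eV × (1.602177 × 10⁻¹⁹ J/eV) = 6.6759e-18 J

Using KE = ½mv²:
v = √(2·KE/m_e)
v = √(2 × 6.6759e-18 J / 9.10938 × 10⁻³¹ kg)
v = 3.83e+06 m/s

This is approximately 1.277% the speed of light.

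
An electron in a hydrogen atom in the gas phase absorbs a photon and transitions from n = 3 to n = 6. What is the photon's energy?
1.13 eV

The energy levels of a hydrogen-like atom are E_n = -13.6057 eV / n².

Energy at n = 3: E_3 = -13.6057 / 3² = -1.51174 eV
Energy at n = 6: E_6 = -13.6057 / 6² = -0.37794 eV

The excitation energy is the difference:
ΔE = E_6 - E_3
ΔE = -0.37794 - (-1.51174)
ΔE = 1.13 eV

Since this is positive, energy must be absorbed (photon absorption).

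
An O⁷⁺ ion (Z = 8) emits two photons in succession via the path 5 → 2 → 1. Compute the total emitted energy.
835.93 eV

The energy levels of O⁷⁺ are E_n = -13.6057 × 8² / n² eV.

First transition (5 → 2):
ΔE₁ = |E_2 - E_5|
ΔE₁ = |-217.69120000 - (-34.83059200)| = 182.86061 eV

Second transition (2 → 1):
ΔE₂ = |E_1 - E_2|
ΔE₂ = |-870.76480000 - (-217.69120000)| = 653.07360 eV

Total energy released:
E_total = ΔE₁ + ΔE₂ = 182.86061 + 653.07360 = 835.93 eV

Note: This equals the direct transition 5 → 1: 835.93 eV ✓
Energy is conserved regardless of the path taken.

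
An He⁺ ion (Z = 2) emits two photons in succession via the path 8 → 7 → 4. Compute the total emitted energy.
2.5511 eV

The energy levels of He⁺ are E_n = -13.6057 × 2² / n² eV.

First transition (8 → 7):
ΔE₁ = |E_7 - E_8|
ΔE₁ = |-1.1106693878 - (-0.8503562500)| = 0.2603131 eV

Second transition (7 → 4):
ΔE₂ = |E_4 - E_7|
ΔE₂ = |-3.4014250000 - (-1.1106693878)| = 2.2907556 eV

Total energy released:
E_total = ΔE₁ + ΔE₂ = 0.2603131 + 2.2907556 = 2.5511 eV

Note: This equals the direct transition 8 → 4: 2.5511 eV ✓
Energy is conserved regardless of the path taken.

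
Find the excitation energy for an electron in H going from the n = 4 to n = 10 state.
0.71 eV

The energy levels of a hydrogen-like atom are E_n = -13.6057 eV / n².

Energy at n = 4: E_4 = -13.6057 / 4² = -0.85036 eV
Energy at n = 10: E_10 = -13.6057 / 10² = -0.13606 eV

The excitation energy is the difference:
ΔE = E_10 - E_4
ΔE = -0.13606 - (-0.85036)
ΔE = 0.71 eV

Since this is positive, energy must be absorbed (photon absorption).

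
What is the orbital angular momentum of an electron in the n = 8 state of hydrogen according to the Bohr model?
8.44e-34 J·s (or 8ℏ)

In the Bohr model, angular momentum is quantized:
L = nℏ

where ℏ = h/(2π) = 1.0546e-34 J·s

For n = 8:
L = 8 × 1.0546e-34 J·s
L = 8.44e-34 J·s

This can also be written as L = 8ℏ.
The angular momentum is an integer multiple of the reduced Planck constant.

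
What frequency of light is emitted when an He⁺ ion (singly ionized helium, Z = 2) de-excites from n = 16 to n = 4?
7.7106e+14 Hz

First, find the transition energy:
E_16 = -13.6057 × 2² / 16² = -0.2125891 eV
E_4 = -13.6057 × 2² / 4² = -3.4014250 eV
|ΔE| = |E_4 - E_16| = 3.1888359 eV

Convert to Joules: E = 3.1888359 eV × (1.602177 × 10⁻¹⁹ J/eV) = 5.109080e-19 J

Using E = hf:
f = E/h = 5.109080e-19 J / (6.62607 × 10⁻³⁴ J·s)
f = 7.7106e+14 Hz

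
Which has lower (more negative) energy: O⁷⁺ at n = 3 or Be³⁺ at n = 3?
O⁷⁺ at n = 3 (E = -96.752 eV)

Using E_n = -13.6057 Z² / n² eV:

O⁷⁺ (Z = 8) at n = 3:
E = -13.6057 × 8² / 3² = -13.6057 × 64 / 9 = -96.751644 eV

Be³⁺ (Z = 4) at n = 3:
E = -13.6057 × 4² / 3² = -13.6057 × 16 / 9 = -24.187911 eV

Since -96.751644 eV < -24.187911 eV,
O⁷⁺ at n = 3 is more tightly bound (requires more energy to ionize).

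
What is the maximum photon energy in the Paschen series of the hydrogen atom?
1.5117 eV

The series limit corresponds to the transition from n = ∞ to n = 3.
This is the highest energy (shortest wavelength) transition in the Paschen series.

E_∞ = 0 eV
E_3 = -13.6057 / 3² = -1.5117 eV

Energy at series limit:
ΔE = E_∞ - E_3 = 0 - (-1.5117) = 1.5117 eV

This energy equals the ionization energy from the n = 3 state of hydrogen.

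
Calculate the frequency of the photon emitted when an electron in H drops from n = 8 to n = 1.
3.24e+15 Hz

First, find the transition energy:
E_8 = -13.6057 / 8² = -0.2125891 eV
E_1 = -13.6057 / 1² = -13.6057000 eV
|ΔE| = |E_1 - E_8| = 13.3931109 eV

Convert to Joules: E = 13.3931109 eV × (1.602177 × 10⁻¹⁹ J/eV) = 2.1458e-18 J

Using E = hf:
f = E/h = 2.1458e-18 J / (6.62607 × 10⁻³⁴ J·s)
f = 3.24e+15 Hz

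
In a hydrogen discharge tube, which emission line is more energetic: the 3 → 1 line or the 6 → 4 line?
3 → 1

Calculate the energy for each transition:

Transition 3 → 1:
ΔE₁ = |E_1 - E_3| = |-13.6057/1² - (-13.6057/3²)|
ΔE₁ = |-13.60570000000 - (-1.51174444444)| = 12.09395556 eV

Transition 6 → 4:
ΔE₂ = |E_4 - E_6| = |-13.6057/4² - (-13.6057/6²)|
ΔE₂ = |-0.85035625000 - (-0.37793611111)| = 0.47242014 eV

Since 12.09395556 eV > 0.47242014 eV, the transition 3 → 1 emits the more energetic photon.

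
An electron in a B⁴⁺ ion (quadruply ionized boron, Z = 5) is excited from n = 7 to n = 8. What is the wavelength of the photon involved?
762.06 nm

First, find the transition energy using E_n = -13.6057 Z² / n² eV:
E_7 = -13.6057 × 5² / 7² = -6.941684 eV
E_8 = -13.6057 × 5² / 8² = -5.314727 eV

Photon energy: |ΔE| = |E_8 - E_7| = 1.626957 eV

Convert to wavelength using E = hc/λ with hc = 1239.84 eV·nm:
λ = hc/E = 1239.84 eV·nm / 1.626957 eV
λ = 762.06 nm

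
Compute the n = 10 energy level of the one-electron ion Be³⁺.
-2.18 eV

For hydrogen-like ions, the energy levels scale with Z²:
E_n = -13.6057 Z² / n² eV

For Be³⁺ (Z = 4) at n = 10:
E_10 = -13.6057 × 4² / 10²
E_10 = -13.6057 × 16 / 100
E_10 = -217.6912 / 100
E_10 = -2.18 eV

The energy is 16 times more negative than hydrogen at the same n due to the stronger nuclear charge.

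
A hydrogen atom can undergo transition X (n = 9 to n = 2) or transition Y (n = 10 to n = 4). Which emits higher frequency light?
9 → 2

Calculate the energy for each transition:

Transition 9 → 2:
ΔE₁ = |E_2 - E_9| = |-13.6057/2² - (-13.6057/9²)|
ΔE₁ = |-3.40142500000 - (-0.16797160494)| = 3.23345340 eV

Transition 10 → 4:
ΔE₂ = |E_4 - E_10| = |-13.6057/4² - (-13.6057/10²)|
ΔE₂ = |-0.85035625000 - (-0.13605700000)| = 0.71429925 eV

Since 3.23345340 eV > 0.71429925 eV, the transition 9 → 2 emits the more energetic photon.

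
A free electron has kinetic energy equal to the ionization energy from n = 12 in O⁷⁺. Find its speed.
1.46e+06 m/s (or 0.49% of c)

The binding energy at n = 12 for O⁷⁺ is:
E_12 = -13.6057 × 8²/12² = -6.04698 eV
|E_12| = 6.04698 eV

Convert to Joules:
KE = 6.04698 eV × (1.602177 × 10⁻¹⁹ J/eV) = 9.6883e-19 J

Using KE = ½mv²:
v = √(2·KE/m_e)
v = √(2 × 9.6883e-19 J / 9.10938 × 10⁻³¹ kg)
v = 1.46e+06 m/s

This is approximately 0.49% the speed of light.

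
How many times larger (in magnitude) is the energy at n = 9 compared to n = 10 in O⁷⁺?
1.234568

Using E_n = -13.6057 Z² / n² eV with Z = 8:

E_9 = -13.6057 × 8² / 9² = -870.7648 / 81 = -10.750182716049 eV
E_10 = -13.6057 × 8² / 10² = -870.7648 / 100 = -8.707648000000 eV

The ratio is:
E_9/E_10 = (-10.750182716049) / (-8.707648000000)
E_9/E_10 = (-870.7648/81) / (-870.7648/100)
E_9/E_10 = 100/81
E_9/E_10 = 1.234568
(Note: the Z² factors cancel in the ratio.)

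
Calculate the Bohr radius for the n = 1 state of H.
0.0529 nm (or 0.5292 Å)

The Bohr radius formula is:
r_n = n² a₀ / Z

where a₀ = 0.0529177 nm is the Bohr radius.

For H (Z = 1) at n = 1:
r_1 = 1² × 0.0529177 nm / 1
r_1 = 1 × 0.0529177 nm / 1
r_1 = 0.05292 nm / 1
r_1 = 0.0529 nm

The electron orbits at approximately 0.0529 nm from the nucleus.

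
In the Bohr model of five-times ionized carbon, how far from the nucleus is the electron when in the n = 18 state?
2.8576 nm (or 28.5756 Å)

The Bohr radius formula is:
r_n = n² a₀ / Z

where a₀ = 0.0529177 nm is the Bohr radius.

For C⁵⁺ (Z = 6) at n = 18:
r_18 = 18² × 0.0529177 nm / 6
r_18 = 324 × 0.0529177 nm / 6
r_18 = 17.14533 nm / 6
r_18 = 2.8576 nm

The electron orbits at approximately 2.8576 nm from the nucleus.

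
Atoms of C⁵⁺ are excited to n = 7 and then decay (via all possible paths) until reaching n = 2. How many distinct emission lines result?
15

The electron can occupy levels n = 2, 3, ..., 7 during de-excitation — that is m = 7 - 2 + 1 = 6 distinct levels.

The number of distinct spectral lines equals the number of ways to choose 2 of these m levels (each pair gives one possible emission transition):

Number of lines = m(m-1)/2 = 6×5/2 = 15

These correspond to all possible transitions between the 6 levels:
7 → 6, 7 → 5, 7 → 4, 7 → 3, 7 → 2, 6 → 5, 6 → 4, 6 → 3...

Each transition produces a photon with a unique energy (and thus wavelength). This count does not depend on Z.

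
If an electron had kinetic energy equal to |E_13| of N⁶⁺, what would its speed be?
1.18e+06 m/s (or 0.39% of c)

The binding energy at n = 13 for N⁶⁺ is:
E_13 = -13.6057 × 7²/13² = -3.94485 eV
|E_13| = 3.94485 eV

Convert to Joules:
KE = 3.94485 eV × (1.602177 × 10⁻¹⁹ J/eV) = 6.3203e-19 J

Using KE = ½mv²:
v = √(2·KE/m_e)
v = √(2 × 6.3203e-19 J / 9.10938 × 10⁻³¹ kg)
v = 1.18e+06 m/s

This is approximately 0.39% the speed of light.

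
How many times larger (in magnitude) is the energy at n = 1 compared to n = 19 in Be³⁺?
361.0000

Using E_n = -13.6057 Z² / n² eV with Z = 4:

E_1 = -13.6057 × 4² / 1² = -217.6912 / 1 = -217.6912000000 eV
E_19 = -13.6057 × 4² / 19² = -217.6912 / 361 = -0.6030227147 eV

The ratio is:
E_1/E_19 = (-217.6912000000) / (-0.6030227147)
E_1/E_19 = (-217.6912/1) / (-217.6912/361)
E_1/E_19 = 361/1
E_1/E_19 = 361.0000
(Note: the Z² factors cancel in the ratio.)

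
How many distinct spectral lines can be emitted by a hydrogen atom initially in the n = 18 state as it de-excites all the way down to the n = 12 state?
21

The electron can occupy levels n = 12, 13, ..., 18 during de-excitation — that is m = 18 - 12 + 1 = 7 distinct levels.

The number of distinct spectral lines equals the number of ways to choose 2 of these m levels (each pair gives one possible emission transition):

Number of lines = m(m-1)/2 = 7×6/2 = 21

These correspond to all possible transitions between the 7 levels:
18 → 17, 18 → 16, 18 → 15, 18 → 14, 18 → 13, 18 → 12, 17 → 16, 17 → 15...

Each transition produces a photon with a unique energy (and thus wavelength). This count does not depend on Z.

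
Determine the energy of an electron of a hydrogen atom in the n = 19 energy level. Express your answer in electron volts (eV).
-0.0377 eV

The energy levels of a hydrogen-like atom are given by:
E_n = -13.6057 eV / n²

For n = 19:
E_19 = -13.6057 eV / 19²
E_19 = -13.6057 eV / 361
E_19 = -0.0377 eV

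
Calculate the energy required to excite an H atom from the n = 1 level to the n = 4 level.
12.755344 eV

The energy levels of a hydrogen-like atom are E_n = -13.6057 eV / n².

Energy at n = 1: E_1 = -13.6057 / 1² = -13.605700000 eV
Energy at n = 4: E_4 = -13.6057 / 4² = -0.850356250 eV

The excitation energy is the difference:
ΔE = E_4 - E_1
ΔE = -0.850356250 - (-13.605700000)
ΔE = 12.755344 eV

Since this is positive, energy must be absorbed (photon absorption).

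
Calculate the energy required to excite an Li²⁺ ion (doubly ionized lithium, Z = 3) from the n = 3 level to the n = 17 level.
13.18199 eV

The energy levels of a hydrogen-like atom are E_n = -13.6057 Z² eV / n².

Energy at n = 3: E_3 = -13.6057 × 3² / 3² = -13.60570000 eV
Energy at n = 17: E_17 = -13.6057 × 3² / 17² = -0.42370692 eV

The excitation energy is the difference:
ΔE = E_17 - E_3
ΔE = -0.42370692 - (-13.60570000)
ΔE = 13.18199 eV

Since this is positive, energy must be absorbed (photon absorption).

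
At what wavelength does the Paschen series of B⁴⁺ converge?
32.805545 nm

The series limit corresponds to the transition from n = ∞ to n = 3.
This is the highest energy (shortest wavelength) transition in the Paschen series.

E_∞ = 0 eV
E_3 = -13.6057 × 5² / 3² = -37.79361111 eV

Energy at series limit:
ΔE = E_∞ - E_3 = 0 - (-37.79361111) = 37.79361111 eV
λ = hc/E = 1239.84 eV·nm / 37.79361111 eV = 32.805545 nm

This energy equals the ionization energy from the n = 3 state of B⁴⁺.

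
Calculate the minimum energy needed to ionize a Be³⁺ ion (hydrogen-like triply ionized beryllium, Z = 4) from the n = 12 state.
1.51174 eV

The ionization energy is the energy needed to remove the electron completely (n → ∞).

For a hydrogen-like ion with Z = 4, E_n = -13.6057 Z² / n² eV.

At n = 12: E_12 = -13.6057 × 4² / 12² = -1.51174444 eV
At n = ∞: E_∞ = 0 eV

Ionization energy = E_∞ - E_12 = 0 - (-1.51174444) = 1.51174444 eV
Ionization energy ≈ 1.51174 eV

This is also called the binding energy of the electron in state n = 12.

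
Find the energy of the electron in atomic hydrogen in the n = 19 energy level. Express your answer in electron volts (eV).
-0.037689 eV

The energy levels of a hydrogen-like atom are given by:
E_n = -13.6057 eV / n²

For n = 19:
E_19 = -13.6057 eV / 19²
E_19 = -13.6057 eV / 361
E_19 = -0.037689 eV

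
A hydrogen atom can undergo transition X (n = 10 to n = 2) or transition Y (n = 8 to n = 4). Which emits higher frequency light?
10 → 2

Calculate the energy for each transition:

Transition 10 → 2:
ΔE₁ = |E_2 - E_10| = |-13.6057/2² - (-13.6057/10²)|
ΔE₁ = |-3.40142500 - (-0.13605700)| = 3.26537 eV

Transition 8 → 4:
ΔE₂ = |E_4 - E_8| = |-13.6057/4² - (-13.6057/8²)|
ΔE₂ = |-0.85035625 - (-0.21258906)| = 0.63777 eV

Since 3.26537 eV > 0.63777 eV, the transition 10 → 2 emits the more energetic photon.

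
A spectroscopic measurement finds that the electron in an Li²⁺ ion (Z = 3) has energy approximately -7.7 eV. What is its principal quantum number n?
n = 4

The exact energy levels follow E_n = -13.6057 Z² / n² eV with Z = 3.

The measured value (-7.7 eV) is reported to only 2 significant figures, so we must test candidate n values and see which one matches to that precision.

Candidate energies:
  n = 2:  E = -13.6057 × 3² / 2² = -30.61283 eV
  n = 3:  E = -13.6057 × 3² / 3² = -13.60570 eV
  n = 4:  E = -13.6057 × 3² / 4² = -7.65321 eV  ← matches
  n = 5:  E = -13.6057 × 3² / 5² = -4.89805 eV
  n = 6:  E = -13.6057 × 3² / 6² = -3.40143 eV

Checking against the measurement of -7.7 eV (2 sig figs), only n = 4 agrees:
E_4 = -7.65321 eV, which rounds to -7.7 eV ✓

Therefore n = 4.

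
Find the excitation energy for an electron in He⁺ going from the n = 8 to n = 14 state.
0.57269 eV

The energy levels of a hydrogen-like atom are E_n = -13.6057 Z² eV / n².

Energy at n = 8: E_8 = -13.6057 × 2² / 8² = -0.85035625 eV
Energy at n = 14: E_14 = -13.6057 × 2² / 14² = -0.27766735 eV

The excitation energy is the difference:
ΔE = E_14 - E_8
ΔE = -0.27766735 - (-0.85035625)
ΔE = 0.57269 eV

Since this is positive, energy must be absorbed (photon absorption).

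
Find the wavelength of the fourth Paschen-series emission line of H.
1004.67 nm

The lines of a series are numbered from the longest wavelength (smallest ΔE) outward; the fourth line is the transition from n = n_f + 4 to n_f.
The Paschen series has all transitions ending at n_f = 3.

For H, the fourth line (δ-line) is the jump from n = 7 to n = 3:
E_7 = -13.6057 / 7² = -0.2776673 eV
E_3 = -13.6057 / 3² = -1.5117444 eV
ΔE = E_7 - E_3 = 1.2340771 eV

λ = hc/E = 1239.84 eV·nm / 1.2340771 eV
λ = 1004.67 nm

This is the δ-line of the Paschen series in H.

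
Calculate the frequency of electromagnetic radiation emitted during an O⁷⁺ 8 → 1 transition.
2.07260e+17 Hz

First, find the transition energy:
E_8 = -13.6057 × 8² / 8² = -13.605700 eV
E_1 = -13.6057 × 8² / 1² = -870.764800 eV
|ΔE| = |E_1 - E_8| = 857.159100 eV

Convert to Joules: E = 857.159100 eV × (1.602177 × 10⁻¹⁹ J/eV) = 1.3733206e-16 J

Using E = hf:
f = E/h = 1.3733206e-16 J / (6.62607 × 10⁻³⁴ J·s)
f = 2.07260e+17 Hz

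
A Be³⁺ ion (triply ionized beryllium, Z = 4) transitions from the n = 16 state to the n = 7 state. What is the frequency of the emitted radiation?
8.68620e+14 Hz

First, find the transition energy:
E_16 = -13.6057 × 4² / 16² = -0.85035625 eV
E_7 = -13.6057 × 4² / 7² = -4.44267755 eV
|ΔE| = |E_7 - E_16| = 3.59232130 eV

Convert to Joules: E = 3.59232130 eV × (1.602177 × 10⁻¹⁹ J/eV) = 5.7555346e-19 J

Using E = hf:
f = E/h = 5.7555346e-19 J / (6.62607 × 10⁻³⁴ J·s)
f = 8.68620e+14 Hz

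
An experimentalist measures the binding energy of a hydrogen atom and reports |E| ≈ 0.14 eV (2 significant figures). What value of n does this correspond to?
n = 10

The exact energy levels follow E_n = -13.6057 eV / n².

The measured value (-0.14 eV) is reported to only 2 significant figures, so we must test candidate n values and see which one matches to that precision.

Candidate energies:
  n = 8:  E = -13.6057/8² = -0.21259 eV
  n = 9:  E = -13.6057/9² = -0.16797 eV
  n = 10:  E = -13.6057/10² = -0.13606 eV  ← matches
  n = 11:  E = -13.6057/11² = -0.11244 eV
  n = 12:  E = -13.6057/12² = -0.09448 eV

Checking against the measurement of -0.14 eV (2 sig figs), only n = 10 agrees:
E_10 = -0.13606 eV, which rounds to -0.14 eV ✓

Therefore n = 10.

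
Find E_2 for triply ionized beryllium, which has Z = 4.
-54.423 eV

For hydrogen-like ions, the energy levels scale with Z²:
E_n = -13.6057 Z² / n² eV

For Be³⁺ (Z = 4) at n = 2:
E_2 = -13.6057 × 4² / 2²
E_2 = -13.6057 × 16 / 4
E_2 = -217.6912 / 4
E_2 = -54.423 eV

The energy is 16 times more negative than hydrogen at the same n due to the stronger nuclear charge.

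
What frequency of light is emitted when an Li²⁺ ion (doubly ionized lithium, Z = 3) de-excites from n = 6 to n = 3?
2.4674e+15 Hz

First, find the transition energy:
E_6 = -13.6057 × 3² / 6² = -3.40142500 eV
E_3 = -13.6057 × 3² / 3² = -13.60570000 eV
|ΔE| = |E_3 - E_6| = 10.20427500 eV

Convert to Joules: E = 10.20427500 eV × (1.602177 × 10⁻¹⁹ J/eV) = 1.634905e-18 J

Using E = hf:
f = E/h = 1.634905e-18 J / (6.62607 × 10⁻³⁴ J·s)
f = 2.4674e+15 Hz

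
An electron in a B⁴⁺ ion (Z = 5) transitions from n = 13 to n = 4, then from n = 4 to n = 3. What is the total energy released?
35.78093 eV

The energy levels of B⁴⁺ are E_n = -13.6057 × 5² / n² eV.

First transition (13 → 4):
ΔE₁ = |E_4 - E_13|
ΔE₁ = |-21.25890625000 - (-2.01267751479)| = 19.24622874 eV

Second transition (4 → 3):
ΔE₂ = |E_3 - E_4|
ΔE₂ = |-37.79361111111 - (-21.25890625000)| = 16.53470486 eV

Total energy released:
E_total = ΔE₁ + ΔE₂ = 19.24622874 + 16.53470486 = 35.78093 eV

Note: This equals the direct transition 13 → 3: 35.78093 eV ✓
Energy is conserved regardless of the path taken.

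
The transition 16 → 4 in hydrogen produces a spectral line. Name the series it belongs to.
Brackett series

The spectral series in hydrogen are named based on the final (lower) energy level:
- Lyman series: n_final = 1 (ultraviolet)
- Balmer series: n_final = 2 (visible/near-UV)
- Paschen series: n_final = 3 (infrared)
- Brackett series: n_final = 4 (infrared)
- Pfund series: n_final = 5 (far infrared)

Since this transition ends at n = 4, it belongs to the Brackett series.

For reference, this 16 → 4 line has photon energy
ΔE = 13.6057 eV × (1/4² - 1/16²) = 0.79720898 eV,
corresponding to wavelength λ = hc/ΔE = 1239.84 eV·nm / 0.79720898 eV = 1555.23 nm in the infrared region.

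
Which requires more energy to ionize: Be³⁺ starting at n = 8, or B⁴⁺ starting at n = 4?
B⁴⁺ at n = 4 (E = -21.26 eV)

Using E_n = -13.6057 Z² / n² eV:

Be³⁺ (Z = 4) at n = 8:
E = -13.6057 × 4² / 8² = -13.6057 × 16 / 64 = -3.40143 eV

B⁴⁺ (Z = 5) at n = 4:
E = -13.6057 × 5² / 4² = -13.6057 × 25 / 16 = -21.25891 eV

Since -21.25891 eV < -3.40143 eV,
B⁴⁺ at n = 4 is more tightly bound (requires more energy to ionize).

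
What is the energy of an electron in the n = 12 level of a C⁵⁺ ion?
-3.401 eV

For hydrogen-like ions, the energy levels scale with Z²:
E_n = -13.6057 Z² / n² eV

For C⁵⁺ (Z = 6) at n = 12:
E_12 = -13.6057 × 6² / 12²
E_12 = -13.6057 × 36 / 144
E_12 = -489.8052 / 144
E_12 = -3.401 eV

The energy is 36 times more negative than hydrogen at the same n due to the stronger nuclear charge.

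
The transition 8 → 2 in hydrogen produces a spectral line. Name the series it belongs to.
Balmer series

The spectral series in hydrogen are named based on the final (lower) energy level:
- Lyman series: n_final = 1 (ultraviolet)
- Balmer series: n_final = 2 (visible/near-UV)
- Paschen series: n_final = 3 (infrared)
- Brackett series: n_final = 4 (infrared)
- Pfund series: n_final = 5 (far infrared)

Since this transition ends at n = 2, it belongs to the Balmer series.

For reference, this 8 → 2 line has photon energy
ΔE = 13.6057 eV × (1/2² - 1/8²) = 3.188835938 eV,
corresponding to wavelength λ = hc/ΔE = 1239.84 eV·nm / 3.188835938 eV = 388.80646 nm in the visible/near-UV region.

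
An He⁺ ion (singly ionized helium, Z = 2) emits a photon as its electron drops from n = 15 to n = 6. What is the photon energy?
1.2699 eV

The energy levels are E_n = -13.6057 Z² eV / n².

Energy at n = 15: E_15 = -13.6057 × 2² / 15² = -0.2418791 eV
Energy at n = 6: E_6 = -13.6057 × 2² / 6² = -1.5117444 eV

For emission (electron falling to lower state), the photon energy is:
E_photon = E_15 - E_6 = |-0.2418791 - (-1.5117444)|
E_photon = 1.2699 eV

This energy is carried away by the emitted photon.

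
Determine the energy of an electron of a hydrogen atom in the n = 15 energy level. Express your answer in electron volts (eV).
-0.06 eV

The energy levels of a hydrogen-like atom are given by:
E_n = -13.6057 eV / n²

For n = 15:
E_15 = -13.6057 eV / 15²
E_15 = -13.6057 eV / 225
E_15 = -0.06 eV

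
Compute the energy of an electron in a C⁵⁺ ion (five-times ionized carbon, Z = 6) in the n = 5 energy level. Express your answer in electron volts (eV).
-19.5922 eV

The energy levels of a hydrogen-like atom are given by:
E_n = -13.6057 Z² / n² eV  (with Z = 6 for C⁵⁺)

For n = 5:
E_5 = -13.6057 × 6² / 5²
E_5 = -13.6057 × 36 / 25
E_5 = -19.5922 eV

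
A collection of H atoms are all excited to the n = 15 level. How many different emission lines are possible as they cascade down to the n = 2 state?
91

The electron can occupy levels n = 2, 3, ..., 15 during de-excitation — that is m = 15 - 2 + 1 = 14 distinct levels.

The number of distinct spectral lines equals the number of ways to choose 2 of these m levels (each pair gives one possible emission transition):

Number of lines = m(m-1)/2 = 14×13/2 = 91

These correspond to all possible transitions between the 14 levels:
15 → 14, 15 → 13, 15 → 12, 15 → 11, 15 → 10, 15 → 9, 15 → 8, 15 → 7...

Each transition produces a photon with a unique energy (and thus wavelength). This count does not depend on Z.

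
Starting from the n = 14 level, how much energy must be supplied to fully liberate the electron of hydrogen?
0.07 eV

The ionization energy is the energy needed to remove the electron completely (n → ∞).

For hydrogen, E_n = -13.6057 eV / n².

At n = 14: E_14 = -13.6057 / 14² = -0.06942 eV
At n = ∞: E_∞ = 0 eV

Ionization energy = E_∞ - E_14 = 0 - (-0.06942) = 0.06942 eV
Ionization energy ≈ 0.07 eV

This is also called the binding energy of the electron in state n = 14.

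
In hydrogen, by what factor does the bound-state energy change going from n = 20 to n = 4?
25.000000

Using E_n = -13.6057 Z² / n² eV with Z = 1:

E_4 = -13.6057 / 4² = -13.6057 / 16 = -0.850356250000 eV
E_20 = -13.6057 / 20² = -13.6057 / 400 = -0.034014250000 eV

The ratio is:
E_4/E_20 = (-0.850356250000) / (-0.034014250000)
E_4/E_20 = (-13.6057/16) / (-13.6057/400)
E_4/E_20 = 400/16
E_4/E_20 = 25.000000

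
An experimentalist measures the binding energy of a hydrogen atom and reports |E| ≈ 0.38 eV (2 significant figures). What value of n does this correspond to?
n = 6

The exact energy levels follow E_n = -13.6057 eV / n².

The measured value (-0.38 eV) is reported to only 2 significant figures, so we must test candidate n values and see which one matches to that precision.

Candidate energies:
  n = 4:  E = -13.6057/4² = -0.850356 eV
  n = 5:  E = -13.6057/5² = -0.544228 eV
  n = 6:  E = -13.6057/6² = -0.377936 eV  ← matches
  n = 7:  E = -13.6057/7² = -0.277667 eV
  n = 8:  E = -13.6057/8² = -0.212589 eV

Checking against the measurement of -0.38 eV (2 sig figs), only n = 6 agrees:
E_6 = -0.377936 eV, which rounds to -0.38 eV ✓

Therefore n = 6.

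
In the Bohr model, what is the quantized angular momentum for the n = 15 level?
1.58186e-33 J·s (or 15ℏ)

In the Bohr model, angular momentum is quantized:
L = nℏ

where ℏ = h/(2π) = 1.0545718e-34 J·s

For n = 15:
L = 15 × 1.0545718e-34 J·s
L = 1.58186e-33 J·s

This can also be written as L = 15ℏ.
The angular momentum is an integer multiple of the reduced Planck constant.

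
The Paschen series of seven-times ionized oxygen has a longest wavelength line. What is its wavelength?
29.29066 nm

The longest wavelength corresponds to the smallest energy transition in the series.
The Paschen series has all transitions ending at n_f = 3.

For O⁷⁺ (Z = 8), the first line (α-line) is the jump from n = 4 to n = 3:
E_4 = -13.6057 × 8² / 4² = -54.4228000 eV
E_3 = -13.6057 × 8² / 3² = -96.7516444 eV
ΔE = E_4 - E_3 = 42.3288444 eV

λ = hc/E = 1239.84 eV·nm / 42.3288444 eV
λ = 29.29066 nm

This is the α-line of the Paschen series in O⁷⁺.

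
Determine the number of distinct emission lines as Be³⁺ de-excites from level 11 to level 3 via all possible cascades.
36

The electron can occupy levels n = 3, 4, ..., 11 during de-excitation — that is m = 11 - 3 + 1 = 9 distinct levels.

The number of distinct spectral lines equals the number of ways to choose 2 of these m levels (each pair gives one possible emission transition):

Number of lines = m(m-1)/2 = 9×8/2 = 36

These correspond to all possible transitions between the 9 levels:
11 → 10, 11 → 9, 11 → 8, 11 → 7, 11 → 6, 11 → 5, 11 → 4, 11 → 3...

Each transition produces a photon with a unique energy (and thus wavelength). This count does not depend on Z.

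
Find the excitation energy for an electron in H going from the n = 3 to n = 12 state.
1.41726 eV

The energy levels of a hydrogen-like atom are E_n = -13.6057 eV / n².

Energy at n = 3: E_3 = -13.6057 / 3² = -1.51174444 eV
Energy at n = 12: E_12 = -13.6057 / 12² = -0.09448403 eV

The excitation energy is the difference:
ΔE = E_12 - E_3
ΔE = -0.09448403 - (-1.51174444)
ΔE = 1.41726 eV

Since this is positive, energy must be absorbed (photon absorption).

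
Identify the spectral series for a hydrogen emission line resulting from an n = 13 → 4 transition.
Brackett series

The spectral series in hydrogen are named based on the final (lower) energy level:
- Lyman series: n_final = 1 (ultraviolet)
- Balmer series: n_final = 2 (visible/near-UV)
- Paschen series: n_final = 3 (infrared)
- Brackett series: n_final = 4 (infrared)
- Pfund series: n_final = 5 (far infrared)

Since this transition ends at n = 4, it belongs to the Brackett series.

For reference, this 13 → 4 line has photon energy
ΔE = 13.6057 eV × (1/4² - 1/13²) = 0.76984914941 eV,
corresponding to wavelength λ = hc/ΔE = 1239.84 eV·nm / 0.76984914941 eV = 1610.49733 nm in the infrared region.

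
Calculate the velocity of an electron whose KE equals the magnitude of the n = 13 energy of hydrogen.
1.68284e+05 m/s (or 0.0561% of c)

The binding energy at n = 13 for hydrogen is:
E_13 = -13.6057/13² = -0.0805071006 eV
|E_13| = 0.0805071006 eV

Convert to Joules:
KE = 0.0805071006 eV × (1.602177 × 10⁻¹⁹ J/eV) = 1.2898662e-20 J

Using KE = ½mv²:
v = √(2·KE/m_e)
v = √(2 × 1.2898662e-20 J / 9.10938 × 10⁻³¹ kg)
v = 1.68284e+05 m/s

This is approximately 0.0561% the speed of light.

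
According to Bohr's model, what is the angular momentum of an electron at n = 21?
2.2146e-33 J·s (or 21ℏ)

In the Bohr model, angular momentum is quantized:
L = nℏ

where ℏ = h/(2π) = 1.054572e-34 J·s

For n = 21:
L = 21 × 1.054572e-34 J·s
L = 2.2146e-33 J·s

This can also be written as L = 21ℏ.
The angular momentum is an integer multiple of the reduced Planck constant.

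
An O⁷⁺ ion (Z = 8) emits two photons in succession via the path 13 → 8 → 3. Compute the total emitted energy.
91.599190 eV

The energy levels of O⁷⁺ are E_n = -13.6057 × 8² / n² eV.

First transition (13 → 8):
ΔE₁ = |E_8 - E_13|
ΔE₁ = |-13.605700000000 - (-5.152454437870)| = 8.453245562 eV

Second transition (8 → 3):
ΔE₂ = |E_3 - E_8|
ΔE₂ = |-96.751644444444 - (-13.605700000000)| = 83.145944444 eV

Total energy released:
E_total = ΔE₁ + ΔE₂ = 8.453245562 + 83.145944444 = 91.599190 eV

Note: This equals the direct transition 13 → 3: 91.599190 eV ✓
Energy is conserved regardless of the path taken.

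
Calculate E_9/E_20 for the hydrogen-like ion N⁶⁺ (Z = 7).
4.93827

Using E_n = -13.6057 Z² / n² eV with Z = 7:

E_9 = -13.6057 × 7² / 9² = -666.6793 / 81 = -8.23060864198 eV
E_20 = -13.6057 × 7² / 20² = -666.6793 / 400 = -1.66669825000 eV

The ratio is:
E_9/E_20 = (-8.23060864198) / (-1.66669825000)
E_9/E_20 = (-666.6793/81) / (-666.6793/400)
E_9/E_20 = 400/81
E_9/E_20 = 4.93827
(Note: the Z² factors cancel in the ratio.)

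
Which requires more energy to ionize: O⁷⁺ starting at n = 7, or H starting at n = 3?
O⁷⁺ at n = 7 (E = -17.770710 eV)

Using E_n = -13.6057 Z² / n² eV:

O⁷⁺ (Z = 8) at n = 7:
E = -13.6057 × 8² / 7² = -13.6057 × 64 / 49 = -17.770710204 eV

H (Z = 1) at n = 3:
E = -13.6057 × 1² / 3² = -13.6057 × 1 / 9 = -1.511744444 eV

Since -17.770710204 eV < -1.511744444 eV,
O⁷⁺ at n = 7 is more tightly bound (requires more energy to ionize).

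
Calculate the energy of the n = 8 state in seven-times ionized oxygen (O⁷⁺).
-13.606 eV

For hydrogen-like ions, the energy levels scale with Z²:
E_n = -13.6057 Z² / n² eV

For O⁷⁺ (Z = 8) at n = 8:
E_8 = -13.6057 × 8² / 8²
E_8 = -13.6057 × 64 / 64
E_8 = -870.7648 / 64
E_8 = -13.606 eV

The energy is 64 times more negative than hydrogen at the same n due to the stronger nuclear charge.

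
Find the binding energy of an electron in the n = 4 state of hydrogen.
0.85 eV

The ionization energy is the energy needed to remove the electron completely (n → ∞).

For hydrogen, E_n = -13.6057 eV / n².

At n = 4: E_4 = -13.6057 / 4² = -0.85036 eV
At n = ∞: E_∞ = 0 eV

Ionization energy = E_∞ - E_4 = 0 - (-0.85036) = 0.85036 eV
Ionization energy ≈ 0.85 eV

This is also called the binding energy of the electron in state n = 4.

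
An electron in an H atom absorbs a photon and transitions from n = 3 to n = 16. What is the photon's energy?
1.4586 eV

The energy levels of a hydrogen-like atom are E_n = -13.6057 eV / n².

Energy at n = 3: E_3 = -13.6057 / 3² = -1.5117444 eV
Energy at n = 16: E_16 = -13.6057 / 16² = -0.0531473 eV

The excitation energy is the difference:
ΔE = E_16 - E_3
ΔE = -0.0531473 - (-1.5117444)
ΔE = 1.4586 eV

Since this is positive, energy must be absorbed (photon absorption).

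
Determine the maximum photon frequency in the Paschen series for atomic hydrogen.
3.66e+14 Hz

The series limit corresponds to the transition from n = ∞ to n = 3.
This is the highest energy (shortest wavelength) transition in the Paschen series.

E_∞ = 0 eV
E_3 = -13.6057 / 3² = -1.51174444 eV

Energy at series limit:
ΔE = E_∞ - E_3 = 0 - (-1.51174444) = 1.51174444 eV
E = 1.51174444 eV × (1.602177 × 10⁻¹⁹ J/eV) = 2.4221e-19 J
f = E/h = 2.4221e-19 J / (6.62607 × 10⁻³⁴ J·s) = 3.66e+14 Hz

This energy equals the ionization energy from the n = 3 state of hydrogen.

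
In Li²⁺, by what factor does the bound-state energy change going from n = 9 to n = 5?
3.24000

Using E_n = -13.6057 Z² / n² eV with Z = 3:

E_5 = -13.6057 × 3² / 5² = -122.4513 / 25 = -4.89805200000 eV
E_9 = -13.6057 × 3² / 9² = -122.4513 / 81 = -1.51174444444 eV

The ratio is:
E_5/E_9 = (-4.89805200000) / (-1.51174444444)
E_5/E_9 = (-122.4513/25) / (-122.4513/81)
E_5/E_9 = 81/25
E_5/E_9 = 3.24000
(Note: the Z² factors cancel in the ratio.)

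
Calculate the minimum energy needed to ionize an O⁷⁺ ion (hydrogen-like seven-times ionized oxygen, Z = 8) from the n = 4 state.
54.4228 eV

The ionization energy is the energy needed to remove the electron completely (n → ∞).

For a hydrogen-like ion with Z = 8, E_n = -13.6057 Z² / n² eV.

At n = 4: E_4 = -13.6057 × 8² / 4² = -54.4228000 eV
At n = ∞: E_∞ = 0 eV

Ionization energy = E_∞ - E_4 = 0 - (-54.4228000) = 54.4228000 eV
Ionization energy ≈ 54.4228 eV

This is also called the binding energy of the electron in state n = 4.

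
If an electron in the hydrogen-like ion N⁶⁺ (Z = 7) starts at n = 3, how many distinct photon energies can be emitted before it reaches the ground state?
3

The electron can occupy levels n = 1, 2, ..., 3 during de-excitation — that is m = 3 - 1 + 1 = 3 distinct levels.

The number of distinct spectral lines equals the number of ways to choose 2 of these m levels (each pair gives one possible emission transition):

Number of lines = m(m-1)/2 = 3×2/2 = 3

These correspond to all possible transitions between the 3 levels:
3 → 2, 3 → 1, 2 → 1

Each transition produces a photon with a unique energy (and thus wavelength). This count does not depend on Z.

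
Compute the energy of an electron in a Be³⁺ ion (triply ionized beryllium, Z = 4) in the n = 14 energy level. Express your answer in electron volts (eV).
-1.110669 eV

The energy levels of a hydrogen-like atom are given by:
E_n = -13.6057 Z² / n² eV  (with Z = 4 for Be³⁺)

For n = 14:
E_14 = -13.6057 × 4² / 14²
E_14 = -13.6057 × 16 / 196
E_14 = -1.110669 eV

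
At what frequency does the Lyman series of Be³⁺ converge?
5.2638e+16 Hz

The series limit corresponds to the transition from n = ∞ to n = 1.
This is the highest energy (shortest wavelength) transition in the Lyman series.

E_∞ = 0 eV
E_1 = -13.6057 × 4² / 1² = -217.69120 eV

Energy at series limit:
ΔE = E_∞ - E_1 = 0 - (-217.69120) = 217.69120 eV
E = 217.69120 eV × (1.602177 × 10⁻¹⁹ J/eV) = 3.487798e-17 J
f = E/h = 3.487798e-17 J / (6.62607 × 10⁻³⁴ J·s) = 5.2638e+16 Hz

This energy equals the ionization energy from the n = 1 state of Be³⁺.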